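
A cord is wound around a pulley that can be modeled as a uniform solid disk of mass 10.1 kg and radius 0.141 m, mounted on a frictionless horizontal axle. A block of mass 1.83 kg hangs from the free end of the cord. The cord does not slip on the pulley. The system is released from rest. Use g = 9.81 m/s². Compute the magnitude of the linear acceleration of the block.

I = ½MR² = (1/2)(10.1)(0.141)² = 0.1004 kg·m².
Block: mg − T = ma. Pulley: TR = Iα. No-slip: a = αR, so T = (I/R²)a = 5.050·a.
Then mg = (m + 5.050)a, so a = (1.83)(9.81)/(1.83 + 5.050) = 2.609 m/s².

a ≈ 2.61 m/s²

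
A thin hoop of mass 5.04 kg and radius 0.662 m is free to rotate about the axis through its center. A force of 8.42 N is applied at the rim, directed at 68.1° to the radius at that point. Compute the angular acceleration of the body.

I = MR² = (5.04)(0.662)² = 2.209 kg·m².
Only the tangential component produces torque: τ = F R sinθ = (8.42)(0.662) sin 68.1° = 5.172 N·m.
From τ = Iα: α = 5.172/2.209 = 2.342 rad/s².

α ≈ 2.34 rad/s²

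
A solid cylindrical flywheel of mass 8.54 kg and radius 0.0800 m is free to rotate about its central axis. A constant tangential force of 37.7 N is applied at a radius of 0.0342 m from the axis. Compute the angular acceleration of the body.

α ≈ 47.2 rad/s²

I = ½MR² = (1/2)(8.54)(0.0800)² = 0.02733 kg·m².
τ = F·r = (37.7)(0.0342) = 1.289 N·m.
Newton's second law for rotation, τ = Iα, gives α = τ/I = 1.289/0.02733 = 47.18 rad/s².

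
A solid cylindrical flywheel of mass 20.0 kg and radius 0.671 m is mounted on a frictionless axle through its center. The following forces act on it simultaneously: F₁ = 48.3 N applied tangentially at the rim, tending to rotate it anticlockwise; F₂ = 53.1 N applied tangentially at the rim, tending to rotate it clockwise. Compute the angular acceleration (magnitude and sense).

I = ½MR² = (1/2)(20.0)(0.671)² = 4.502 kg·m².
Taking anticlockwise as positive: τ₁ = +(48.3)(0.671) = +32.41 N·m; τ₂ = −(53.1)(0.671) = −35.63 N·m.
Net torque τ = -3.221 N·m.
α = τ/I = -3.221/4.502 = -0.7154 rad/s².

α ≈ 0.715 rad/s², clockwise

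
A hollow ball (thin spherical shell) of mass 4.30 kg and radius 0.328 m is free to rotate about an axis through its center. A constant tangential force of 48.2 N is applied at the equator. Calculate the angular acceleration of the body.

I = (2/3)MR² = (2/3)(4.30)(0.328)² = 0.3084 kg·m².
τ = F R = (48.2)(0.328) = 15.81 N·m.
Newton's second law for rotation, τ = Iα, gives α = τ/I = 15.81/0.3084 = 51.26 rad/s².

α ≈ 51.3 rad/s²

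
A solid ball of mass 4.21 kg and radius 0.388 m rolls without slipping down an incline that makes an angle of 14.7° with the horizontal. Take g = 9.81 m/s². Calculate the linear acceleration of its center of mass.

Translation along the incline: Mg sinθ − f = Ma.
Rotation about the center: fR = Iα with I = (2/5)MR². No-slip gives a = αR, so f = (I/R²)a = (2/5)M a.
Substituting: Mg sinθ = (1 + 0.4000)Ma, so a = g sinθ/(1 + 0.4000) = (9.81) sin 14.7° / 1.400 = 1.778 m/s².

a ≈ 1.78 m/s²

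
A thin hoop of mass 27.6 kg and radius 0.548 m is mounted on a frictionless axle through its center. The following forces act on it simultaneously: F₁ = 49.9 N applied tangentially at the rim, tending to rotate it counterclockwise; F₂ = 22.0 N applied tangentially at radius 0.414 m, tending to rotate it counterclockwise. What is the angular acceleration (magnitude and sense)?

α ≈ 4.40 rad/s², counterclockwise

I = MR² = (27.6)(0.548)² = 8.288 kg·m².
Taking counterclockwise as positive: τ₁ = +(49.9)(0.548) = +27.35 N·m; τ₂ = +(22.0)(0.414) = +9.108 N·m.
Net torque τ = 36.45 N·m.
α = τ/I = 36.45/8.288 = 4.398 rad/s².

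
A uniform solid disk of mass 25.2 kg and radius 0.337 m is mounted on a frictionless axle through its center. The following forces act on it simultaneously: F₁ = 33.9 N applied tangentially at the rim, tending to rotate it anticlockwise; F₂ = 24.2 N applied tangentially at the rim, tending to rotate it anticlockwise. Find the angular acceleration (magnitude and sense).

α ≈ 13.7 rad/s², anticlockwise

I = ½MR² = (1/2)(25.2)(0.337)² = 1.431 kg·m².
Taking anticlockwise as positive: τ₁ = +(33.9)(0.337) = +11.42 N·m; τ₂ = +(24.2)(0.337) = +8.155 N·m.
Net torque τ = 19.58 N·m.
α = τ/I = 19.58/1.431 = 13.68 rad/s².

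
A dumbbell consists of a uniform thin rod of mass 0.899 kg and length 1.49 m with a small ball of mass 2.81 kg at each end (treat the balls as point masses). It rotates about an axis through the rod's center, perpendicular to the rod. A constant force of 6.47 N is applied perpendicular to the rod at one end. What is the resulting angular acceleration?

α ≈ 1.47 rad/s²

I_rod = (1/12)ML² = (1/12)(0.899)(1.49)² = 0.1663 kg·m².
I_balls = 2·m·(L/2)² = 2(2.81)(0.7450)² = 3.119 kg·m².
Total I = 3.286 kg·m².
τ = F·(L/2) = (6.47)(0.745) = 4.820 N·m.
α = τ/I = 4.820/3.286 = 1.467 rad/s².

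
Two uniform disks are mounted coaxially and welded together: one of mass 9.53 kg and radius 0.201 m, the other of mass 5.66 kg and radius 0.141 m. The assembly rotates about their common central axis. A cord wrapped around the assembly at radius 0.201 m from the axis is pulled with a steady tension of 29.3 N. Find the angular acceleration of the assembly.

α ≈ 23.7 rad/s²

I = ½M₁R₁² + ½M₂R₂² = ½(9.53)(0.201)² + ½(5.66)(0.141)² = 0.2488 kg·m².
τ = F r = (29.3)(0.201) = 5.889 N·m.
α = τ/I = 5.889/0.2488 = 23.67 rad/s².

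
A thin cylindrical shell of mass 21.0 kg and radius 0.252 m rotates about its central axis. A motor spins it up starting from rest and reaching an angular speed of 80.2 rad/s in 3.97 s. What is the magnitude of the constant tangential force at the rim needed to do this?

I = MR² = (21.0)(0.252)² = 1.334 kg·m².
α = Δω/Δt = (80.2 − 0)/3.97 = 20.20 rad/s².
The required torque is τ = Iα = (1.334)(20.20) = 26.94 N·m.
A tangential force at the rim gives τ = FR, so F = τ/R = 26.94/0.252 = 106.9 N.

F ≈ 107 N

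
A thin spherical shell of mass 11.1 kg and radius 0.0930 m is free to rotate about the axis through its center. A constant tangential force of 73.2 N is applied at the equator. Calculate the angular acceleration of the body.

I = (2/3)MR² = (2/3)(11.1)(0.0930)² = 0.06400 kg·m².
τ = F R = (73.2)(0.0930) = 6.808 N·m.
Newton's second law for rotation, τ = Iα, gives α = τ/I = 6.808/0.06400 = 106.4 rad/s².

α ≈ 106 rad/s²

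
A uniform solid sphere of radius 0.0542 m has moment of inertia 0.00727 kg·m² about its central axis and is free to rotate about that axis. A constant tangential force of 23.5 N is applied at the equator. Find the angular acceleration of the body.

α ≈ 175 rad/s²

τ = F R = (23.5)(0.0542) = 1.274 N·m.
From τ = Iα: α = 1.274/0.007270 = 175.2 rad/s².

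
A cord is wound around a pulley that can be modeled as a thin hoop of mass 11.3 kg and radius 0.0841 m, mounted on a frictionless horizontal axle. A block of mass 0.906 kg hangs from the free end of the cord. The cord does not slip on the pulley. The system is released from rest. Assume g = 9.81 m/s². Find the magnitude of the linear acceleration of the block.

a ≈ 0.728 m/s²

I = MR² = (11.3)(0.0841)² = 0.07992 kg·m².
Block: mg − T = ma. Pulley: TR = Iα. No-slip: a = αR, so T = (I/R²)a = 11.30·a.
Then mg = (m + 11.30)a, so a = (0.906)(9.81)/(0.906 + 11.30) = 0.7282 m/s².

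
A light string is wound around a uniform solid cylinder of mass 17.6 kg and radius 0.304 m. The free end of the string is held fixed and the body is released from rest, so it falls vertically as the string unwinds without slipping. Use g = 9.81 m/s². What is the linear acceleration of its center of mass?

Translation: Mg − T = Ma. Rotation about the center: TR = Iα with I = ½MR².
With a = αR: T = (I/R²)a = (1/2)M a, so Mg = (1 + 0.5000)Ma.
a = g/(1 + 0.5000) = 9.81/1.500 = 6.540 m/s².

a ≈ 6.54 m/s²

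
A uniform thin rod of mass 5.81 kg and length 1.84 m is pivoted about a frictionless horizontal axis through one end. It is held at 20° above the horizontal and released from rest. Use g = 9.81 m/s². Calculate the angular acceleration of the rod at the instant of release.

About the pivot, I = (1/3)ML² = (1/3)(5.81)(1.84)² = 6.557 kg·m².
The weight acts at the center, a distance L/2 = 0.9200 m from the pivot; τ = Mg(L/2) cos 20° = 49.27 N·m.
α = τ/I = 49.27/6.557 = 7.515 rad/s².
(Equivalently α = (3g/(2L)) cos 20° = 7.515 rad/s².)

α ≈ 7.51 rad/s²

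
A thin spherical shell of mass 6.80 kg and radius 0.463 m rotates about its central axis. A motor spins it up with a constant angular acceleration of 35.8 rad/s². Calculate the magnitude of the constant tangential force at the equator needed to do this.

F ≈ 75.1 N

I = (2/3)MR² = (2/3)(6.80)(0.463)² = 0.9718 kg·m².
The required torque is τ = Iα = (0.9718)(35.80) = 34.79 N·m.
A tangential force at the equator gives τ = FR, so F = τ/R = 34.79/0.463 = 75.14 N.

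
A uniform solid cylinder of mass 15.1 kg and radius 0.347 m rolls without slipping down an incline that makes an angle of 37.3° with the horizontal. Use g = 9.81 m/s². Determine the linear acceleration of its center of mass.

a ≈ 3.96 m/s²

Translation along the incline: Mg sinθ − f = Ma.
Rotation about the center: fR = Iα with I = ½MR². No-slip gives a = αR, so f = (I/R²)a = (1/2)M a.
Substituting: Mg sinθ = (1 + 0.5000)Ma, so a = g sinθ/(1 + 0.5000) = (9.81) sin 37.3° / 1.500 = 3.963 m/s².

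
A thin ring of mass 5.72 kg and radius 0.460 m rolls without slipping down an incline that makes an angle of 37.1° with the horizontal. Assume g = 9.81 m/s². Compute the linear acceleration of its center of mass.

Translation along the incline: Mg sinθ − f = Ma.
Rotation about the center: fR = Iα with I = MR². No-slip gives a = αR, so f = (I/R²)a = M a.
Substituting: Mg sinθ = (1 + 1.000)Ma, so a = g sinθ/(1 + 1.000) = (9.81) sin 37.1° / 2.000 = 2.959 m/s².

a ≈ 2.96 m/s²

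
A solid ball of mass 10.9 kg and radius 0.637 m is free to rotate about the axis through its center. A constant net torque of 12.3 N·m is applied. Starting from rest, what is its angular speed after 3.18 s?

ω ≈ 22.1 rad/s

I = (2/5)MR² = (2/5)(10.9)(0.637)² = 1.769 kg·m².
α = τ/I = 12.3/1.769 = 6.952 rad/s².
ω = ω₀ + αt = 0 + (6.952)(3.18) = 22.11 rad/s.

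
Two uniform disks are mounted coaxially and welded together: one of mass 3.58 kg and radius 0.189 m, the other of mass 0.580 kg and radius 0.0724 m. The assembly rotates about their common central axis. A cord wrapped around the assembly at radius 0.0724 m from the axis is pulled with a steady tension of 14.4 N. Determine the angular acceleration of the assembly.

α ≈ 15.9 rad/s²

I = ½M₁R₁² + ½M₂R₂² = ½(3.58)(0.189)² + ½(0.580)(0.0724)² = 0.06546 kg·m².
τ = F r = (14.4)(0.0724) = 1.043 N·m.
α = τ/I = 1.043/0.06546 = 15.93 rad/s².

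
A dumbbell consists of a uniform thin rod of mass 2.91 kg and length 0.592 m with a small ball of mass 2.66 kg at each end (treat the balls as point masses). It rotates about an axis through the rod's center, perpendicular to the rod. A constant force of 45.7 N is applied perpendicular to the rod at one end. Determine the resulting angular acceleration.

α ≈ 24.5 rad/s²

I_rod = (1/12)ML² = (1/12)(2.91)(0.592)² = 0.08499 kg·m².
I_balls = 2·m·(L/2)² = 2(2.66)(0.2960)² = 0.4661 kg·m².
Total I = 0.5511 kg·m².
τ = F·(L/2) = (45.7)(0.296) = 13.53 N·m.
α = τ/I = 13.53/0.5511 = 24.55 rad/s².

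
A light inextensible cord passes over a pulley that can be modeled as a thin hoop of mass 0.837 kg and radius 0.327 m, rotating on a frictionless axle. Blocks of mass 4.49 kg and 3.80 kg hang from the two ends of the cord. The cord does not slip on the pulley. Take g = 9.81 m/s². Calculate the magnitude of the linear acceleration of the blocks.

I = MR² = (0.837)(0.327)² = 0.08950 kg·m².
Heavier block: m₁g − T₁ = m₁a. Lighter block: T₂ − m₂g = m₂a.
Pulley: (T₁ − T₂)R = Iα = I(a/R), so T₁ − T₂ = (I/R²)a = 1·M_p a = 0.8370·a.
Adding the three: (m₁ − m₂)g = (m₁ + m₂ + 0.8370)a, so a = (4.49 − 3.80)(9.81)/(4.49 + 3.80 + 0.8370) = 0.7416 m/s².

a ≈ 0.742 m/s²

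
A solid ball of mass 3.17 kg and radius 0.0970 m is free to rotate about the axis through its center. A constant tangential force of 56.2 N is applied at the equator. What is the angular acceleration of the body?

I = (2/5)MR² = (2/5)(3.17)(0.0970)² = 0.01193 kg·m².
τ = F R = (56.2)(0.0970) = 5.451 N·m.
Newton's second law for rotation, τ = Iα, gives α = τ/I = 5.451/0.01193 = 456.9 rad/s².

α ≈ 457 rad/s²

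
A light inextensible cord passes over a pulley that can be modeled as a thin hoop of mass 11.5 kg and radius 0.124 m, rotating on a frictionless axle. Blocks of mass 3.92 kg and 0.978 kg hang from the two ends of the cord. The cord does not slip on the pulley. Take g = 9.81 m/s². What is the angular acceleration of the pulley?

I = MR² = (11.5)(0.124)² = 0.1768 kg·m².
Heavier block: m₁g − T₁ = m₁a. Lighter block: T₂ − m₂g = m₂a.
Pulley: (T₁ − T₂)R = Iα = I(a/R), so T₁ − T₂ = (I/R²)a = 1·M_p a = 11.50·a.
Adding the three: (m₁ − m₂)g = (m₁ + m₂ + 11.50)a, so a = (3.92 − 0.978)(9.81)/(3.92 + 0.978 + 11.50) = 1.760 m/s².
α = a/R = 1.760/0.124 = 14.19 rad/s².

α ≈ 14.2 rad/s²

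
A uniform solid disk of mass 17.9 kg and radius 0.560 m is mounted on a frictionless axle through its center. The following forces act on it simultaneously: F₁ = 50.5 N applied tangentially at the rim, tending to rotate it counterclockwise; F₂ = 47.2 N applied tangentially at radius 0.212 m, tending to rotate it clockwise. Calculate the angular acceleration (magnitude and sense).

α ≈ 6.51 rad/s², counterclockwise

I = ½MR² = (1/2)(17.9)(0.560)² = 2.807 kg·m².
Taking counterclockwise as positive: τ₁ = +(50.5)(0.560) = +28.28 N·m; τ₂ = −(47.2)(0.212) = −10.01 N·m.
Net torque τ = 18.27 N·m.
α = τ/I = 18.27/2.807 = 6.511 rad/s².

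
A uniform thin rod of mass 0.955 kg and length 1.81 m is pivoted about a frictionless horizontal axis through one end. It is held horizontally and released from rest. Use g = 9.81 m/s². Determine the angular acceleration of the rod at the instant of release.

α ≈ 8.13 rad/s²

About the pivot, I = (1/3)ML² = (1/3)(0.955)(1.81)² = 1.043 kg·m².
The weight acts at the center, a distance L/2 = 0.9050 m from the pivot; τ = Mg(L/2) = 8.479 N·m.
α = τ/I = 8.479/1.043 = 8.130 rad/s².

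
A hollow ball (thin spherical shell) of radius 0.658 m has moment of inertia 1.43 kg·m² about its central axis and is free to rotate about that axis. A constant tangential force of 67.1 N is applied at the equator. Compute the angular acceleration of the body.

τ = F R = (67.1)(0.658) = 44.15 N·m.
From τ = Iα: α = 44.15/1.430 = 30.88 rad/s².

α ≈ 30.9 rad/s²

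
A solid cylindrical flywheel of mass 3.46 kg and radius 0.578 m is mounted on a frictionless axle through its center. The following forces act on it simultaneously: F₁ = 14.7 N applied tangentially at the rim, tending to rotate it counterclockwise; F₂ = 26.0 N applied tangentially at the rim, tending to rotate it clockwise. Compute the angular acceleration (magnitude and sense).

α ≈ 11.3 rad/s², clockwise

I = ½MR² = (1/2)(3.46)(0.578)² = 0.5780 kg·m².
Taking counterclockwise as positive: τ₁ = +(14.7)(0.578) = +8.497 N·m; τ₂ = −(26.0)(0.578) = −15.03 N·m.
Net torque τ = -6.531 N·m.
α = τ/I = -6.531/0.5780 = -11.30 rad/s².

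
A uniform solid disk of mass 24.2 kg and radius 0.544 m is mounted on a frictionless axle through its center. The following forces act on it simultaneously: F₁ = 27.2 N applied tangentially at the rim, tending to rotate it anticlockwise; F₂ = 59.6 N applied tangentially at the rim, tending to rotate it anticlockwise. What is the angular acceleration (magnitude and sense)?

I = ½MR² = (1/2)(24.2)(0.544)² = 3.581 kg·m².
Taking anticlockwise as positive: τ₁ = +(27.2)(0.544) = +14.80 N·m; τ₂ = +(59.6)(0.544) = +32.42 N·m.
Net torque τ = 47.22 N·m.
α = τ/I = 47.22/3.581 = 13.19 rad/s².

α ≈ 13.2 rad/s², anticlockwise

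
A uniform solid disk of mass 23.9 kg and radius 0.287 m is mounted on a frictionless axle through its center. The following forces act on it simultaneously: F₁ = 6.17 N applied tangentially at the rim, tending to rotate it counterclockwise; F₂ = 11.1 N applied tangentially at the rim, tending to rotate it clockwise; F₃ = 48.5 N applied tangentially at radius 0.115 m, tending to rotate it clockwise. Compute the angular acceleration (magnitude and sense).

I = ½MR² = (1/2)(23.9)(0.287)² = 0.9843 kg·m².
Taking counterclockwise as positive: τ₁ = +(6.17)(0.287) = +1.771 N·m; τ₂ = −(11.1)(0.287) = −3.186 N·m; τ₃ = −(48.5)(0.115) = −5.578 N·m.
Net torque τ = -6.992 N·m.
α = τ/I = -6.992/0.9843 = -7.104 rad/s².

α ≈ 7.10 rad/s², clockwise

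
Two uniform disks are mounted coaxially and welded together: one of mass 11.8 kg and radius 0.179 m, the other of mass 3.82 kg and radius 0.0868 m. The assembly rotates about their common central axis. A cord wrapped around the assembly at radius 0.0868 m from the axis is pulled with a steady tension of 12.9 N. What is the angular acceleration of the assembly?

I = ½M₁R₁² + ½M₂R₂² = ½(11.8)(0.179)² + ½(3.82)(0.0868)² = 0.2034 kg·m².
τ = F r = (12.9)(0.0868) = 1.120 N·m.
α = τ/I = 1.120/0.2034 = 5.504 rad/s².

α ≈ 5.50 rad/s²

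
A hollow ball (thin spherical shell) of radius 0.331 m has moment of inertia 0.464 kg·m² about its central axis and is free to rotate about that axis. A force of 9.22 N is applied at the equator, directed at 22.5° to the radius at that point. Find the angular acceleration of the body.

α ≈ 2.52 rad/s²

Only the tangential component produces torque: τ = F R sinθ = (9.22)(0.331) sin 22.5° = 1.168 N·m.
From τ = Iα: α = 1.168/0.4640 = 2.517 rad/s².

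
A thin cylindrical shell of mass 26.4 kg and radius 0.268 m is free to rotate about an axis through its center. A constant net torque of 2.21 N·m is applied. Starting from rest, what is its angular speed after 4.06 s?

ω ≈ 4.73 rad/s

I = MR² = (26.4)(0.268)² = 1.896 kg·m².
α = τ/I = 2.21/1.896 = 1.166 rad/s².
ω = ω₀ + αt = 0 + (1.166)(4.06) = 4.732 rad/s.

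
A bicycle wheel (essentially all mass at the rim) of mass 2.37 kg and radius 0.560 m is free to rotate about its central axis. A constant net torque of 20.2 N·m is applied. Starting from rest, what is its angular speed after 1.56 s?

ω ≈ 42.4 rad/s

I = MR² = (2.37)(0.560)² = 0.7432 kg·m².
α = τ/I = 20.2/0.7432 = 27.18 rad/s².
ω = ω₀ + αt = 0 + (27.18)(1.56) = 42.40 rad/s.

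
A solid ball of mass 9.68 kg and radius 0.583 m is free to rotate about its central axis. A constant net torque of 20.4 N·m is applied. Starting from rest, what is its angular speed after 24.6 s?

I = (2/5)MR² = (2/5)(9.68)(0.583)² = 1.316 kg·m².
α = τ/I = 20.4/1.316 = 15.50 rad/s².
ω = ω₀ + αt = 0 + (15.50)(24.6) = 381.3 rad/s.

ω ≈ 381 rad/s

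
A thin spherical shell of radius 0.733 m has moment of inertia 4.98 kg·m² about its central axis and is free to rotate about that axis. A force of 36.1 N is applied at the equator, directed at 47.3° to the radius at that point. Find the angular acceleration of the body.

α ≈ 3.90 rad/s²

Only the tangential component produces torque: τ = F R sinθ = (36.1)(0.733) sin 47.3° = 19.45 N·m.
From τ = Iα: α = 19.45/4.980 = 3.905 rad/s².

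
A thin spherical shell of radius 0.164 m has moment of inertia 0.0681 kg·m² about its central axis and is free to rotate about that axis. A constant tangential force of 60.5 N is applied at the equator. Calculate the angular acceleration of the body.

α ≈ 146 rad/s²

τ = F R = (60.5)(0.164) = 9.922 N·m.
Newton's second law for rotation, τ = Iα, gives α = τ/I = 9.922/0.06810 = 145.7 rad/s².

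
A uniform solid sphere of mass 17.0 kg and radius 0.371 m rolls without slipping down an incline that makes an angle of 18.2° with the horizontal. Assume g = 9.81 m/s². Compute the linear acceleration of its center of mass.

a ≈ 2.19 m/s²

Translation along the incline: Mg sinθ − f = Ma.
Rotation about the center: fR = Iα with I = (2/5)MR². No-slip gives a = αR, so f = (I/R²)a = (2/5)M a.
Substituting: Mg sinθ = (1 + 0.4000)Ma, so a = g sinθ/(1 + 0.4000) = (9.81) sin 18.2° / 1.400 = 2.189 m/s².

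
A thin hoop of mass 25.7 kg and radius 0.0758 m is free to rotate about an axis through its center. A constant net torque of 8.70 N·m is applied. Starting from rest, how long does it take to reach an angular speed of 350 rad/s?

I = MR² = (25.7)(0.0758)² = 0.1477 kg·m².
α = τ/I = 8.70/0.1477 = 58.92 rad/s².
ω = αt ⇒ t = ω/α = 350/58.92 = 5.940 s.

t ≈ 5.94 s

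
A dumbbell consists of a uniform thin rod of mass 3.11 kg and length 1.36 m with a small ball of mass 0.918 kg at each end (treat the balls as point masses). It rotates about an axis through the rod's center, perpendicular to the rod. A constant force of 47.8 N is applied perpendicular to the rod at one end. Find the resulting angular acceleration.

I_rod = (1/12)ML² = (1/12)(3.11)(1.36)² = 0.4794 kg·m².
I_balls = 2·m·(L/2)² = 2(0.918)(0.6800)² = 0.8490 kg·m².
Total I = 1.328 kg·m².
τ = F·(L/2) = (47.8)(0.680) = 32.50 N·m.
α = τ/I = 32.50/1.328 = 24.47 rad/s².

α ≈ 24.5 rad/s²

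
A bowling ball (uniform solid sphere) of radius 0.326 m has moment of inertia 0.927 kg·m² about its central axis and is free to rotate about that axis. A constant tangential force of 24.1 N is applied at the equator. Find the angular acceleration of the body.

τ = F R = (24.1)(0.326) = 7.857 N·m.
Newton's second law for rotation, τ = Iα, gives α = τ/I = 7.857/0.9270 = 8.475 rad/s².

α ≈ 8.48 rad/s²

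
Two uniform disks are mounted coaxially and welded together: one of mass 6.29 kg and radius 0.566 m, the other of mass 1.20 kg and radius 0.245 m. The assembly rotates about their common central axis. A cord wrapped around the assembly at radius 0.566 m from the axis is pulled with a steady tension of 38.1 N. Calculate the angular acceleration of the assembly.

α ≈ 20.7 rad/s²

I = ½M₁R₁² + ½M₂R₂² = ½(6.29)(0.566)² + ½(1.20)(0.245)² = 1.044 kg·m².
τ = F r = (38.1)(0.566) = 21.56 N·m.
α = τ/I = 21.56/1.044 = 20.66 rad/s².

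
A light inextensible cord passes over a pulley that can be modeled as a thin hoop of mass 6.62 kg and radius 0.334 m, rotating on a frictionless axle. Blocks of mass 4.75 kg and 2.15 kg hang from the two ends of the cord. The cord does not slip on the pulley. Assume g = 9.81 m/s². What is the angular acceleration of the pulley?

α ≈ 5.65 rad/s²

I = MR² = (6.62)(0.334)² = 0.7385 kg·m².
Heavier block: m₁g − T₁ = m₁a. Lighter block: T₂ − m₂g = m₂a.
Pulley: (T₁ − T₂)R = Iα = I(a/R), so T₁ − T₂ = (I/R²)a = 1·M_p a = 6.620·a.
Adding the three: (m₁ − m₂)g = (m₁ + m₂ + 6.620)a, so a = (4.75 − 2.15)(9.81)/(4.75 + 2.15 + 6.620) = 1.887 m/s².
α = a/R = 1.887/0.334 = 5.648 rad/s².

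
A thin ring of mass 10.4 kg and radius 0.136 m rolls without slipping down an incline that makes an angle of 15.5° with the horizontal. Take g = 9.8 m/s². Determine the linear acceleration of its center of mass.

a ≈ 1.31 m/s²

Translation along the incline: Mg sinθ − f = Ma.
Rotation about the center: fR = Iα with I = MR². No-slip gives a = αR, so f = (I/R²)a = M a.
Substituting: Mg sinθ = (1 + 1.000)Ma, so a = g sinθ/(1 + 1.000) = (9.8) sin 15.5° / 2.000 = 1.309 m/s².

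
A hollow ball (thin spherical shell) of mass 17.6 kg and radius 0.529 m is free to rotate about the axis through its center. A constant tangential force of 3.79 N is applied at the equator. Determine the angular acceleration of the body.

I = (2/3)MR² = (2/3)(17.6)(0.529)² = 3.283 kg·m².
τ = F R = (3.79)(0.529) = 2.005 N·m.
Newton's second law for rotation, τ = Iα, gives α = τ/I = 2.005/3.283 = 0.6106 rad/s².

α ≈ 0.611 rad/s²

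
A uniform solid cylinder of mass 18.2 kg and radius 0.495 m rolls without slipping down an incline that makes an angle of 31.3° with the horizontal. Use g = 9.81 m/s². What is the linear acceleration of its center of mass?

Translation along the incline: Mg sinθ − f = Ma.
Rotation about the center: fR = Iα with I = ½MR². No-slip gives a = αR, so f = (I/R²)a = (1/2)M a.
Substituting: Mg sinθ = (1 + 0.5000)Ma, so a = g sinθ/(1 + 0.5000) = (9.81) sin 31.3° / 1.500 = 3.398 m/s².

a ≈ 3.40 m/s²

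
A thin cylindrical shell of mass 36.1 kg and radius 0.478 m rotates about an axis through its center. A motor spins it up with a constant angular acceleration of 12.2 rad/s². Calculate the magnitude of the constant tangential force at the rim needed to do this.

I = MR² = (36.1)(0.478)² = 8.248 kg·m².
The required torque is τ = Iα = (8.248)(12.20) = 100.6 N·m.
A tangential force at the rim gives τ = FR, so F = τ/R = 100.6/0.478 = 210.5 N.

F ≈ 211 N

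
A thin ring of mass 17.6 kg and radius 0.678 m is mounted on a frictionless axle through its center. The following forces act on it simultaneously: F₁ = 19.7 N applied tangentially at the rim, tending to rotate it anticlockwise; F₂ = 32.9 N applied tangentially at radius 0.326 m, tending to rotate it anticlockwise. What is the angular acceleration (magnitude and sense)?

α ≈ 2.98 rad/s², anticlockwise

I = MR² = (17.6)(0.678)² = 8.090 kg·m².
Taking anticlockwise as positive: τ₁ = +(19.7)(0.678) = +13.36 N·m; τ₂ = +(32.9)(0.326) = +10.73 N·m.
Net torque τ = 24.08 N·m.
α = τ/I = 24.08/8.090 = 2.977 rad/s².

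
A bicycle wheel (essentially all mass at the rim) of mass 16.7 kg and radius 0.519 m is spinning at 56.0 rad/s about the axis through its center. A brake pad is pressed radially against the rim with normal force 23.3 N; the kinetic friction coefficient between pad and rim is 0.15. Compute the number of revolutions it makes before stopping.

I = MR² = (16.7)(0.519)² = 4.498 kg·m².
Friction force f = μN = (0.15)(23.3) = 3.495 N at the rim; torque magnitude τ = fR = 1.814 N·m, opposing ω.
|α| = τ/I = 1.814/4.498 = 0.4032 rad/s² (deceleration).
ω² = ω₀² − 2|α|θ with ω = 0 ⇒ θ = ω₀²/(2|α|) = 3889 rad = 618.9 rev.

≈ 619 revolutions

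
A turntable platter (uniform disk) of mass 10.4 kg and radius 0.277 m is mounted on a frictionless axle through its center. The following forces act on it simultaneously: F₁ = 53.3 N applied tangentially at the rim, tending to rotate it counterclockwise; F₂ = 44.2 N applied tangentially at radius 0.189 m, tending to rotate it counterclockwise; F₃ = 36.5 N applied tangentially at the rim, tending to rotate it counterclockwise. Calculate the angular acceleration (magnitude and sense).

I = ½MR² = (1/2)(10.4)(0.277)² = 0.3990 kg·m².
Taking counterclockwise as positive: τ₁ = +(53.3)(0.277) = +14.76 N·m; τ₂ = +(44.2)(0.189) = +8.354 N·m; τ₃ = +(36.5)(0.277) = +10.11 N·m.
Net torque τ = 33.23 N·m.
α = τ/I = 33.23/0.3990 = 83.28 rad/s².

α ≈ 83.3 rad/s², counterclockwise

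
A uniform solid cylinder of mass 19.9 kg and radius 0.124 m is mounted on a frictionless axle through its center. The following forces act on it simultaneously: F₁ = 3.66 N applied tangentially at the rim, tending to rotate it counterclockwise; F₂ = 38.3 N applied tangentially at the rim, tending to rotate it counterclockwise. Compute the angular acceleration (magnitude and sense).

I = ½MR² = (1/2)(19.9)(0.124)² = 0.1530 kg·m².
Taking counterclockwise as positive: τ₁ = +(3.66)(0.124) = +0.4538 N·m; τ₂ = +(38.3)(0.124) = +4.749 N·m.
Net torque τ = 5.203 N·m.
α = τ/I = 5.203/0.1530 = 34.01 rad/s².

α ≈ 34.0 rad/s², counterclockwise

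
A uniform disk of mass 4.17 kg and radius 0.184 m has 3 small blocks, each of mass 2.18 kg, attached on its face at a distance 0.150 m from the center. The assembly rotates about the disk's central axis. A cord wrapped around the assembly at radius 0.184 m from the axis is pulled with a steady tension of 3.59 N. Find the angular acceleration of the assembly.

I_disk = ½MR² = ½(4.17)(0.184)² = 0.07059 kg·m².
I_blocks = 3·m·r² = 3(2.18)(0.150)² = 0.1472 kg·m².
Total I = 0.2177 kg·m².
τ = F r = (3.59)(0.184) = 0.6606 N·m.
α = τ/I = 0.6606/0.2177 = 3.034 rad/s².

α ≈ 3.03 rad/s²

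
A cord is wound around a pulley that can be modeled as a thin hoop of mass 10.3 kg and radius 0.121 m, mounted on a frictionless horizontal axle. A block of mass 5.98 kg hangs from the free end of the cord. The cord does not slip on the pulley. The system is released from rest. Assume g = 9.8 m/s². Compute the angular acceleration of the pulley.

I = MR² = (10.3)(0.121)² = 0.1508 kg·m².
Block: mg − T = ma. Pulley: TR = Iα. No-slip: a = αR, so T = (I/R²)a = 10.30·a.
Then mg = (m + 10.30)a, so a = (5.98)(9.8)/(5.98 + 10.30) = 3.600 m/s².
α = a/R = 3.600/0.121 = 29.75 rad/s².

α ≈ 29.8 rad/s²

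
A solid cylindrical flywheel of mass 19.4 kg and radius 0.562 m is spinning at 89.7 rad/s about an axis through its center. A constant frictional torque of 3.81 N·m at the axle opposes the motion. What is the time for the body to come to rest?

t ≈ 72.1 s

I = ½MR² = (1/2)(19.4)(0.562)² = 3.064 kg·m².
The net torque has magnitude 3.81 N·m, opposing ω.
|α| = τ/I = 3.810/3.064 = 1.244 rad/s² (deceleration).
0 = ω₀ − |α|t ⇒ t = ω₀/|α| = 89.7/1.244 = 72.13 s.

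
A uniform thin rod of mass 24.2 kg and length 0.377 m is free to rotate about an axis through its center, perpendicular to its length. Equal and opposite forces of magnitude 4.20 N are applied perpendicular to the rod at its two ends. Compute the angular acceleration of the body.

α ≈ 5.52 rad/s²

I = (1/12)ML² = (1/12)(24.2)(0.377)² = 0.2866 kg·m².
The couple gives τ = F·(L/2) + F·(L/2) = F L = (4.20)(0.377) = 1.583 N·m.
Newton's second law for rotation, τ = Iα, gives α = τ/I = 1.583/0.2866 = 5.524 rad/s².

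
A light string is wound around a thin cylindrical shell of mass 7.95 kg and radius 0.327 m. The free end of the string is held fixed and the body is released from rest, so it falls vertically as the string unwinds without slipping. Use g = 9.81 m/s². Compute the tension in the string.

T ≈ 39.0 N

Translation: Mg − T = Ma. Rotation about the center: TR = Iα with I = MR².
With a = αR: T = (I/R²)a = M a, so Mg = (1 + 1.000)Ma.
a = g/(1 + 1.000) = 9.81/2.000 = 4.905 m/s².
T = 1.000·M·a = (1.000)(7.95)(4.905) = 38.99 N.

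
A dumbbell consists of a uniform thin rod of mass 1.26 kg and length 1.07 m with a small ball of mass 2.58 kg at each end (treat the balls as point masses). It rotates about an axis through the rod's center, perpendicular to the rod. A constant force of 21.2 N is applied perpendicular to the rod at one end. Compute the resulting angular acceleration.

I_rod = (1/12)ML² = (1/12)(1.26)(1.07)² = 0.1202 kg·m².
I_balls = 2·m·(L/2)² = 2(2.58)(0.5350)² = 1.477 kg·m².
Total I = 1.597 kg·m².
τ = F·(L/2) = (21.2)(0.535) = 11.34 N·m.
α = τ/I = 11.34/1.597 = 7.101 rad/s².

α ≈ 7.10 rad/s²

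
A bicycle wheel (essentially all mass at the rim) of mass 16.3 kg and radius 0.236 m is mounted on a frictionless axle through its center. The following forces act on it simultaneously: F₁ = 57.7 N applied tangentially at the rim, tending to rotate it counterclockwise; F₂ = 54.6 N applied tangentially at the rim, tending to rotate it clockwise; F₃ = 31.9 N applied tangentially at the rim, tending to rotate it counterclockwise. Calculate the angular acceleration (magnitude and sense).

I = MR² = (16.3)(0.236)² = 0.9078 kg·m².
Taking counterclockwise as positive: τ₁ = +(57.7)(0.236) = +13.62 N·m; τ₂ = −(54.6)(0.236) = −12.89 N·m; τ₃ = +(31.9)(0.236) = +7.528 N·m.
Net torque τ = 8.260 N·m.
α = τ/I = 8.260/0.9078 = 9.098 rad/s².

α ≈ 9.10 rad/s², counterclockwise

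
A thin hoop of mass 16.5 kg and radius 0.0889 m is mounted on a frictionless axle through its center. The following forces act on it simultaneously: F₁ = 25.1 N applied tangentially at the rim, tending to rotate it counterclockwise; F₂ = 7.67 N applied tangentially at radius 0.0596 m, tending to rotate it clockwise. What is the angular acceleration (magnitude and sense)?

α ≈ 13.6 rad/s², counterclockwise

I = MR² = (16.5)(0.0889)² = 0.1304 kg·m².
Taking counterclockwise as positive: τ₁ = +(25.1)(0.0889) = +2.231 N·m; τ₂ = −(7.67)(0.0596) = −0.4571 N·m.
Net torque τ = 1.774 N·m.
α = τ/I = 1.774/0.1304 = 13.61 rad/s².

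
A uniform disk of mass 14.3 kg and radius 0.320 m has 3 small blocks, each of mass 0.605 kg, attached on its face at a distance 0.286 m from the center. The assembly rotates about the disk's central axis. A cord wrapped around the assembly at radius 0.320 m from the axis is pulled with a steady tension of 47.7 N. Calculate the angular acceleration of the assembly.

I_disk = ½MR² = ½(14.3)(0.320)² = 0.7322 kg·m².
I_blocks = 3·m·r² = 3(0.605)(0.286)² = 0.1485 kg·m².
Total I = 0.8806 kg·m².
τ = F r = (47.7)(0.320) = 15.26 N·m.
α = τ/I = 15.26/0.8806 = 17.33 rad/s².

α ≈ 17.3 rad/s²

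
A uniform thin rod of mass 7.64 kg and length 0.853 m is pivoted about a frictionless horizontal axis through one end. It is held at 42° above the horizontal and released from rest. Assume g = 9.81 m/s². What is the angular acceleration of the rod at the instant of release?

α ≈ 12.8 rad/s²

About the pivot, I = (1/3)ML² = (1/3)(7.64)(0.853)² = 1.853 kg·m².
The weight acts at the center, a distance L/2 = 0.4265 m from the pivot; τ = Mg(L/2) cos 42° = 23.75 N·m.
α = τ/I = 23.75/1.853 = 12.82 rad/s².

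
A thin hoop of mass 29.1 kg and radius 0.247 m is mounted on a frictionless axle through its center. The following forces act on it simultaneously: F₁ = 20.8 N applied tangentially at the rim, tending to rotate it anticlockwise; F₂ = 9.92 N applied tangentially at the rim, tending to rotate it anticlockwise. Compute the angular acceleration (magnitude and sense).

α ≈ 4.27 rad/s², anticlockwise

I = MR² = (29.1)(0.247)² = 1.775 kg·m².
Taking anticlockwise as positive: τ₁ = +(20.8)(0.247) = +5.138 N·m; τ₂ = +(9.92)(0.247) = +2.450 N·m.
Net torque τ = 7.588 N·m.
α = τ/I = 7.588/1.775 = 4.274 rad/s².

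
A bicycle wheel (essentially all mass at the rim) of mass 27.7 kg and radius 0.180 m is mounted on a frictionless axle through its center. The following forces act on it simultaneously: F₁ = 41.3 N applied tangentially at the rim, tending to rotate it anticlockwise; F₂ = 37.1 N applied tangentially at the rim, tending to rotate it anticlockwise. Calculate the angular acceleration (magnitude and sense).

α ≈ 15.7 rad/s², anticlockwise

I = MR² = (27.7)(0.180)² = 0.8975 kg·m².
Taking anticlockwise as positive: τ₁ = +(41.3)(0.180) = +7.434 N·m; τ₂ = +(37.1)(0.180) = +6.678 N·m.
Net torque τ = 14.11 N·m.
α = τ/I = 14.11/0.8975 = 15.72 rad/s².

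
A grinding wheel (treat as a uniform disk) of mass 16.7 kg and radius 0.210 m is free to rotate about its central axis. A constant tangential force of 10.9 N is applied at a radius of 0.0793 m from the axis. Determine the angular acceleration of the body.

α ≈ 2.35 rad/s²

I = ½MR² = (1/2)(16.7)(0.210)² = 0.3682 kg·m².
τ = F·r = (10.9)(0.0793) = 0.8644 N·m.
Newton's second law for rotation, τ = Iα, gives α = τ/I = 0.8644/0.3682 = 2.347 rad/s².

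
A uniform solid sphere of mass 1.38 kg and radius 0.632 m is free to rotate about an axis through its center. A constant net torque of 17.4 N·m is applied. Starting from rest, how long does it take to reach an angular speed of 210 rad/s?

t ≈ 2.66 s

I = (2/5)MR² = (2/5)(1.38)(0.632)² = 0.2205 kg·m².
α = τ/I = 17.4/0.2205 = 78.92 rad/s².
ω = αt ⇒ t = ω/α = 210/78.92 = 2.661 s.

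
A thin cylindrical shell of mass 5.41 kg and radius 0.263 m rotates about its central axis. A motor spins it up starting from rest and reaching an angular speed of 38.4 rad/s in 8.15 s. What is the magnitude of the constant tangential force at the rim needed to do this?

I = MR² = (5.41)(0.263)² = 0.3742 kg·m².
α = Δω/Δt = (38.4 − 0)/8.15 = 4.712 rad/s².
The required torque is τ = Iα = (0.3742)(4.712) = 1.763 N·m.
A tangential force at the rim gives τ = FR, so F = τ/R = 1.763/0.263 = 6.704 N.

F ≈ 6.70 N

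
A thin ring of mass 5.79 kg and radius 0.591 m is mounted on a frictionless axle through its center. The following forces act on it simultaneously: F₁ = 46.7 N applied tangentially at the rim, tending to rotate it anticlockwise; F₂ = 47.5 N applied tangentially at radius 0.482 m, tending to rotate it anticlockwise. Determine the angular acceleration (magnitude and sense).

I = MR² = (5.79)(0.591)² = 2.022 kg·m².
Taking anticlockwise as positive: τ₁ = +(46.7)(0.591) = +27.60 N·m; τ₂ = +(47.5)(0.482) = +22.89 N·m.
Net torque τ = 50.49 N·m.
α = τ/I = 50.49/2.022 = 24.97 rad/s².

α ≈ 25.0 rad/s², anticlockwise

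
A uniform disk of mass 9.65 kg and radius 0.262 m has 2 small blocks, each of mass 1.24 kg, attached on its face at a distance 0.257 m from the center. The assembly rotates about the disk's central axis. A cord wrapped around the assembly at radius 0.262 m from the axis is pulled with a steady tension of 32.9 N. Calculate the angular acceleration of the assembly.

α ≈ 17.4 rad/s²

I_disk = ½MR² = ½(9.65)(0.262)² = 0.3312 kg·m².
I_blocks = 2·m·r² = 2(1.24)(0.257)² = 0.1638 kg·m².
Total I = 0.4950 kg·m².
τ = F r = (32.9)(0.262) = 8.620 N·m.
α = τ/I = 8.620/0.4950 = 17.41 rad/s².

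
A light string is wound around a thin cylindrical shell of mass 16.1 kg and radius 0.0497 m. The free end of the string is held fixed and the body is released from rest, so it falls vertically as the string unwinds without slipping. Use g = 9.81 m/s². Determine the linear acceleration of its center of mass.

a ≈ 4.91 m/s²

Translation: Mg − T = Ma. Rotation about the center: TR = Iα with I = MR².
With a = αR: T = (I/R²)a = M a, so Mg = (1 + 1.000)Ma.
a = g/(1 + 1.000) = 9.81/2.000 = 4.905 m/s².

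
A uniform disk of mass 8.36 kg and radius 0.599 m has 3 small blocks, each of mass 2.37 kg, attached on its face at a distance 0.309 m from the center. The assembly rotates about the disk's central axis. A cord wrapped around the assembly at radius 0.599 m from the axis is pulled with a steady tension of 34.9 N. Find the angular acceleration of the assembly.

α ≈ 9.60 rad/s²

I_disk = ½MR² = ½(8.36)(0.599)² = 1.500 kg·m².
I_blocks = 3·m·r² = 3(2.37)(0.309)² = 0.6789 kg·m².
Total I = 2.179 kg·m².
τ = F r = (34.9)(0.599) = 20.91 N·m.
α = τ/I = 20.91/2.179 = 9.595 rad/s².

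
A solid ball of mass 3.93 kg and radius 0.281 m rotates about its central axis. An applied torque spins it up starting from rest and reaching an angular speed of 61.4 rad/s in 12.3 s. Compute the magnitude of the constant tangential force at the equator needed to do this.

I = (2/5)MR² = (2/5)(3.93)(0.281)² = 0.1241 kg·m².
α = Δω/Δt = (61.4 − 0)/12.3 = 4.992 rad/s².
The required torque is τ = Iα = (0.1241)(4.992) = 0.6196 N·m.
A tangential force at the equator gives τ = FR, so F = τ/R = 0.6196/0.281 = 2.205 N.

F ≈ 2.21 N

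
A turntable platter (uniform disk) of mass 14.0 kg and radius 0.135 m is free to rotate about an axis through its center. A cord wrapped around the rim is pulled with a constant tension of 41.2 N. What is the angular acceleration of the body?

I = ½MR² = (1/2)(14.0)(0.135)² = 0.1276 kg·m².
τ = F R = (41.2)(0.135) = 5.562 N·m.
From τ = Iα: α = 5.562/0.1276 = 43.60 rad/s².

α ≈ 43.6 rad/s²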